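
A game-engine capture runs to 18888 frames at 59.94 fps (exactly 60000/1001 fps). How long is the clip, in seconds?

315.1148 seconds

Running time = 18888 / (60000/1001) = 315.1148 s.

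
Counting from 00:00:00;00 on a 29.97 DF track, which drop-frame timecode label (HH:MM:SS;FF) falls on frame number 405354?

03:45:25;10

Ten DF minutes hold 17982 frames, so frame 405354 lies in block 22 (frames 395604–413585) with 9750 frames into that block.
The block's first minute is 1800 frames and the rest 1798 each; 9750 frames reaches minute 5, so 22 × 18 + 5 × 2 = 406 labels have been skipped so far.
Adding those back, label number 405354 + 406 = 405760 at 30 labels/s is 13525 s + 10 f = 3 h 45 min 25 s frame 10, i.e. 03:45:25;10.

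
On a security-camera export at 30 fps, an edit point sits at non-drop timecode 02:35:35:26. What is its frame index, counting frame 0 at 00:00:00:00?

Total seconds to the label: (2 × 3600 + 35 × 60 + 35) = 9335.
Frame index = 9335 × 30 + 26 = 280076.

frame 280076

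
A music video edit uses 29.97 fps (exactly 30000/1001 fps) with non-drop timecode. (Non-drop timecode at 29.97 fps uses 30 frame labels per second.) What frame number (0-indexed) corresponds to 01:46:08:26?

Total seconds to the label: (1 × 3600 + 46 × 60 + 8) = 6368.
Frame index = 6368 × 30 + 26 = 191066.

frame 191066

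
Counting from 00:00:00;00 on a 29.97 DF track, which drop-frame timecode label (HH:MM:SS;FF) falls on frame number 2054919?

19:02:45;25

Each 10-minute DF block holds 10 × 60 × 30 − 9 × 2 = 17982 frames. 2054919 ÷ 17982 → 114 full blocks, remainder 4971.
Within the partial block the first minute is 1800 frames and each further minute 1798, so 2 further minute boundaries passed. Total skipped labels = 18 × 114 + 2 × 2 = 2056.
Non-drop label index = 2054919 + 2056 = 2056975; at 30 labels/s that is 19:02:45:25, i.e. DF 19:02:45;25.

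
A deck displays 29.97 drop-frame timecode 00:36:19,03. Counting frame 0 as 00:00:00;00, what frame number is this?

As if non-drop at 30 labels/s: (0 × 3600 + 36 × 60 + 19) × 30 + 3 = 65373.
Minute boundaries passed: 36; those not divisible by 10: 36 − 3 = 33; dropped labels = 2 × 33 = 66.
Actual frame index = 65373 − 66 = 65307.

65307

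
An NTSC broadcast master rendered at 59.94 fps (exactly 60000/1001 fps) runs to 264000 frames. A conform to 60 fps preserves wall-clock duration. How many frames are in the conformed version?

264264 frames

Target frames = source frames × (target rate / source rate) = 264000 × (60)/(60000/1001) = 264000 × 1001/1000 = 264264.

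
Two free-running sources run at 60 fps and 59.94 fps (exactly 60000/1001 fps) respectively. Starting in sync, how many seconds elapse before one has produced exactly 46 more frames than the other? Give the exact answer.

The gap grows by |60000/1001 − 60| = 60/1001 frames per second.
Time for a 46-frame gap: 46 ÷ (60/1001) = 23023/30 s.

23023/30 seconds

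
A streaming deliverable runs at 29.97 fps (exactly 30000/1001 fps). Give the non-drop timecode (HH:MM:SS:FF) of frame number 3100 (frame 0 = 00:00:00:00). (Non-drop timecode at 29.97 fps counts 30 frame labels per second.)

00:01:43:10

3100 ÷ 30 = 103 full seconds, remainder 10 frames.
103 s = 0 h 1 min 43 s.
Timecode: 00:01:43:10.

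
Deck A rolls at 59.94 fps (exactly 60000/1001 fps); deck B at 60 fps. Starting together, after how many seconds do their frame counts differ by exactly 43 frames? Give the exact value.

43043/60 seconds

The gap grows by |60 − 60000/1001| = 60/1001 frames per second.
Time for a 43-frame gap: 43 ÷ (60/1001) = 43043/60 s.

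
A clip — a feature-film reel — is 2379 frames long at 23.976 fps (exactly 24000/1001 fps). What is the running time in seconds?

99.224125 seconds

Running time = 2379 / (24000/1001) = 99.224125 s.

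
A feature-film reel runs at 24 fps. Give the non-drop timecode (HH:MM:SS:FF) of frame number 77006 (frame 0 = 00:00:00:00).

77006 ÷ 24 = 3208 full seconds, remainder 14 frames.
3208 s = 0 h 53 min 28 s.
Timecode: 00:53:28:14.

00:53:28:14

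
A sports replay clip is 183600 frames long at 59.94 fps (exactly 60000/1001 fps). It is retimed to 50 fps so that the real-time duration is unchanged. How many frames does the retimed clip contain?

Target frames = source frames × (target rate / source rate) = 183600 × (50)/(60000/1001) = 183600 × 1001/1200 = 153153.

153153 frames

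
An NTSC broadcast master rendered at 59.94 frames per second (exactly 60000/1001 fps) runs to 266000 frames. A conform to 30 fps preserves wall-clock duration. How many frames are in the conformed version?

Target frames = source frames × (target rate / source rate) = 266000 × (30)/(60000/1001) = 266000 × 1001/2000 = 133133.

133133 frames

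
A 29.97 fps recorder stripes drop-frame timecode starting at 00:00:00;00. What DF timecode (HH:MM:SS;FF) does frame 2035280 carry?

Each 10-minute DF block holds 10 × 60 × 30 − 9 × 2 = 17982 frames. 2035280 ÷ 17982 → 113 full blocks, remainder 3314.
Within the partial block the first minute is 1800 frames and each further minute 1798, so 1 further minute boundary passed. Total skipped labels = 18 × 113 + 2 × 1 = 2036.
Non-drop label index = 2035280 + 2036 = 2037316; at 30 labels/s that is 18:51:50:16, i.e. DF 18:51:50;16.

18:51:50;16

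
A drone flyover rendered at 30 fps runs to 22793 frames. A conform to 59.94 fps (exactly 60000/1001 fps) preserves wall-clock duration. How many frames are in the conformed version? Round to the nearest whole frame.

Frames at target rate = 22793 × (60000/1001) / (30) = 45586000/1001 ≈ 45540.460.
Nearest whole frame: 45540.

45540 frames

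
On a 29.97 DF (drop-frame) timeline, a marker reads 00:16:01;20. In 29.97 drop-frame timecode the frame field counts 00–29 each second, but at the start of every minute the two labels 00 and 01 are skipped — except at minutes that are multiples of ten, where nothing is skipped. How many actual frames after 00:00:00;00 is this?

28820

Complete 10-minute blocks: 1, each 17982 frames → 17982.
Remaining 6 whole minutes in the current block: 1800 + 5 × 1798 = 10790 frames.
Within the current minute: 1 × 30 + 20 − 2 = 48 (labels ;00/;01 skipped at this minute). Total = 17982 + 10790 + 48 = 28820.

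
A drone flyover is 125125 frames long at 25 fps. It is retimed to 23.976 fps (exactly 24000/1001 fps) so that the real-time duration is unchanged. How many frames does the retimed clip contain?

Target frames = source frames × (target rate / source rate) = 125125 × (24000/1001)/(25) = 125125 × 960/1001 = 120000.

120000 frames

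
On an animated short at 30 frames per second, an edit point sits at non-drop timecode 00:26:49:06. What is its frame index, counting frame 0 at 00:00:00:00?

48276

Total seconds to the label: (0 × 3600 + 26 × 60 + 49) = 1609.
Frame index = 1609 × 30 + 6 = 48276.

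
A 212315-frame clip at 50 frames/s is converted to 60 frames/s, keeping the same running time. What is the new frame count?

254778 frames

Target frames = source frames × (target rate / source rate) = 212315 × (60)/(50) = 212315 × 6/5 = 254778.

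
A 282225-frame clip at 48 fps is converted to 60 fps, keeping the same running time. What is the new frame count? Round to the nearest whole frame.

352781 frames

Frames at target rate = 282225 × (60) / (48) = 1411125/4 ≈ 352781.250.
Nearest whole frame: 352781.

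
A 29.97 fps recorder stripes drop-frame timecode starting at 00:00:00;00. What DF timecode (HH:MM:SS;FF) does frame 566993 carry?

Each 10-minute DF block holds 10 × 60 × 30 − 9 × 2 = 17982 frames. 566993 ÷ 17982 → 31 full blocks, remainder 9551.
Within the partial block the first minute is 1800 frames and each further minute 1798, so 5 further minute boundaries passed. Total skipped labels = 18 × 31 + 2 × 5 = 568.
Non-drop label index = 566993 + 568 = 567561; at 30 labels/s that is 05:15:18:21, i.e. DF 05:15:18;21.

05:15:18;21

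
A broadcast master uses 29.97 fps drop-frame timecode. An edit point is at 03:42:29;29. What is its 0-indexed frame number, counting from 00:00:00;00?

As if non-drop at 30 labels/s: (3 × 3600 + 42 × 60 + 29) × 30 + 29 = 400499.
Minute boundaries passed: 222; those not divisible by 10: 222 − 22 = 200; dropped labels = 2 × 200 = 400.
Actual frame index = 400499 − 400 = 400099.

400099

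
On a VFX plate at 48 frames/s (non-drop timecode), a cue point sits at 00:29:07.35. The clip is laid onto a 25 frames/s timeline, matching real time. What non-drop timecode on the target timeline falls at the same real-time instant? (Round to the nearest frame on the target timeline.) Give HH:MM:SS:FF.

Source frame index: (0×3600 + 29×60 + 7) × 48 + 35 = 83891.
Real time: 83891 / (48) = 83891/48 s.
Target frame: (83891/48) × (25) = 2097275/48 ≈ 43693.229 → 43693.
At 25 labels/s: frame 43693 → 00:29:07:18.

00:29:07:18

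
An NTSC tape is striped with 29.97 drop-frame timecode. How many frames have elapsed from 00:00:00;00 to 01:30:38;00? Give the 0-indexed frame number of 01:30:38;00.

162978

Complete 10-minute blocks: 9, each 17982 frames → 161838.
Remaining 0 whole minutes in the current block: 0 frames.
Within the current minute: 38 × 30 + 0 = 1140. Total = 161838 + 0 + 1140 = 162978.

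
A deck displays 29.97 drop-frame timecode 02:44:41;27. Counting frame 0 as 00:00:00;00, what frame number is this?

296161

Complete 10-minute blocks: 16, each 17982 frames → 287712.
Remaining 4 whole minutes in the current block: 1800 + 3 × 1798 = 7194 frames.
Within the current minute: 41 × 30 + 27 − 2 = 1255 (labels ;00/;01 skipped at this minute). Total = 287712 + 7194 + 1255 = 296161.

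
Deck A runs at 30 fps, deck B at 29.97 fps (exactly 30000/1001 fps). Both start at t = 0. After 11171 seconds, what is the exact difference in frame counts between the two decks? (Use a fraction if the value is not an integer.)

335130/1001 frames

A emits 30 × 11171 = 335130 frames; B emits 30000/1001 × 11171 = 335130000/1001.
Difference = 335130/1001 frames (≈ 334.7952); B is behind A.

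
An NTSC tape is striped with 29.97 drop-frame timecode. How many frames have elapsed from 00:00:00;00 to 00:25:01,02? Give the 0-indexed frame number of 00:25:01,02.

Complete 10-minute blocks: 2, each 17982 frames → 35964.
Remaining 5 whole minutes in the current block: 1800 + 4 × 1798 = 8992 frames.
Within the current minute: 1 × 30 + 2 − 2 = 30 (labels ;00/;01 skipped at this minute). Total = 35964 + 8992 + 30 = 44986.

44986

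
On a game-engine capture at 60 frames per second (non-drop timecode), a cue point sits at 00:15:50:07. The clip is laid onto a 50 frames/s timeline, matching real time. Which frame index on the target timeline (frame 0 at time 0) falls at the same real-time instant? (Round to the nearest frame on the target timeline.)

frame 47506

Source frame index: (0×3600 + 15×60 + 50) × 60 + 7 = 57007.
Real time: 57007 / (60) = 57007/60 s.
Target frame: (57007/60) × (50) = 285035/6 ≈ 47505.833 → 47506.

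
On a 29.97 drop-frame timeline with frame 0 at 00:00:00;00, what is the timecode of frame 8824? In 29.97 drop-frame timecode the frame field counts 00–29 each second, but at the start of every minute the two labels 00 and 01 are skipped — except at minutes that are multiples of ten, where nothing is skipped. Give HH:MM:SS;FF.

Each 10-minute DF block holds 10 × 60 × 30 − 9 × 2 = 17982 frames. 8824 ÷ 17982 → 0 full blocks, remainder 8824.
Within the partial block the first minute is 1800 frames and each further minute 1798, so 4 further minute boundaries passed. Total skipped labels = 18 × 0 + 2 × 4 = 8.
Non-drop label index = 8824 + 8 = 8832; at 30 labels/s that is 00:04:54:12, i.e. DF 00:04:54;12.

00:04:54;12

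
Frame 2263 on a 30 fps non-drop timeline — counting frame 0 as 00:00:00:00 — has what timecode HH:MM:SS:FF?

2263 ÷ 30 = 75 full seconds, remainder 13 frames.
75 s = 0 h 1 min 15 s.
Timecode: 00:01:15:13.

00:01:15:13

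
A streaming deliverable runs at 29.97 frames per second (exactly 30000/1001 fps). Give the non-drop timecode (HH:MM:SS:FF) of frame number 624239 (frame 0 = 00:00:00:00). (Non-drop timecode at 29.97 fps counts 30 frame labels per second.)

624239 ÷ 30 = 20807 full seconds, remainder 29 frames.
20807 s = 5 h 46 min 47 s.
Timecode: 05:46:47:29.

05:46:47:29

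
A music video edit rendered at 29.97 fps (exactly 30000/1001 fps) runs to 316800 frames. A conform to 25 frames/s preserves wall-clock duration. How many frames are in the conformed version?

Target frames = source frames × (target rate / source rate) = 316800 × (25)/(30000/1001) = 316800 × 1001/1200 = 264264.

264264 frames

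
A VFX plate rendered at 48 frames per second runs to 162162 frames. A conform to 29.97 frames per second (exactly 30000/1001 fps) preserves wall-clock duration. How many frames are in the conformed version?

101250 frames

Target frames = source frames × (target rate / source rate) = 162162 × (30000/1001)/(48) = 162162 × 625/1001 = 101250.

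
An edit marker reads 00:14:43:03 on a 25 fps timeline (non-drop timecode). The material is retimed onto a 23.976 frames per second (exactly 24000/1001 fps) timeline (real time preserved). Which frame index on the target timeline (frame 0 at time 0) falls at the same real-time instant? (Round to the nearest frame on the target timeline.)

Source frame index: (0×3600 + 14×60 + 43) × 25 + 3 = 22078.
Real time: 22078 / (25) = 22078/25 s.
Target frame: (22078/25) × (24000/1001) = 3027840/143 ≈ 21173.706 → 21174.

frame 21174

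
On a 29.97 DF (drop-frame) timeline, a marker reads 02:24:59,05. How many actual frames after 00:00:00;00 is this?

260715

Complete 10-minute blocks: 14, each 17982 frames → 251748.
Remaining 4 whole minutes in the current block: 1800 + 3 × 1798 = 7194 frames.
Within the current minute: 59 × 30 + 5 − 2 = 1773 (labels ;00/;01 skipped at this minute). Total = 251748 + 7194 + 1773 = 260715.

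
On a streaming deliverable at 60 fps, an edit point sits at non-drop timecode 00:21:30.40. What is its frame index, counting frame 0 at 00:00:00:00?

77440

Total seconds to the label: (0 × 3600 + 21 × 60 + 30) = 1290.
Frame index = 1290 × 60 + 40 = 77440.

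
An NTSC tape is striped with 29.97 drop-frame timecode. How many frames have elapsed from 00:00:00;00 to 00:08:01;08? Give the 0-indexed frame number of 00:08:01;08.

As if non-drop at 30 labels/s: (0 × 3600 + 8 × 60 + 1) × 30 + 8 = 14438.
Minute boundaries passed: 8; those not divisible by 10: 8 − 0 = 8; dropped labels = 2 × 8 = 16.
Actual frame index = 14438 − 16 = 14422.

14422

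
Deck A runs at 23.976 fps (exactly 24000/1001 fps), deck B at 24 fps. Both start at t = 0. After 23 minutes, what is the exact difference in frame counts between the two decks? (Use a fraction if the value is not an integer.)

23 min = 1380 s.
A emits 24000/1001 × 1380 = 33120000/1001 frames; B emits 24 × 1380 = 33120.
Difference = 33120/1001 frames (≈ 33.0869); B is ahead of A.

33120/1001 frames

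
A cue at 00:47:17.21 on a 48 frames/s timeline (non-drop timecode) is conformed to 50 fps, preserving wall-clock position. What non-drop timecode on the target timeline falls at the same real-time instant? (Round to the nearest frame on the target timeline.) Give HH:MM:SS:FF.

Source frame index: (0×3600 + 47×60 + 17) × 48 + 21 = 136197.
Real time: 136197 / (48) = 45399/16 s.
Target frame: (45399/16) × (50) = 1134975/8 ≈ 141871.875 → 141872.
At 50 labels/s: frame 141872 → 00:47:17:22.

00:47:17:22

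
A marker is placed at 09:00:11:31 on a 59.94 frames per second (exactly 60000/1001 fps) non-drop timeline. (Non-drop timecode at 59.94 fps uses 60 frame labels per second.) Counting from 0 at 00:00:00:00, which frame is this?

1944691

Total seconds to the label: (9 × 3600 + 0 × 60 + 11) = 32411.
Frame index = 32411 × 60 + 31 = 1944691.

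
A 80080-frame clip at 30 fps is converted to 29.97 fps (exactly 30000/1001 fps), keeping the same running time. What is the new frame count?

Target frames = source frames × (target rate / source rate) = 80080 × (30000/1001)/(30) = 80080 × 1000/1001 = 80000.

80000 frames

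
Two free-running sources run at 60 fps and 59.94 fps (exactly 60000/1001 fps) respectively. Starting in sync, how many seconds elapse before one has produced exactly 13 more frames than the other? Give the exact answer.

The gap grows by |60000/1001 − 60| = 60/1001 frames per second.
Time for a 13-frame gap: 13 ÷ (60/1001) = 13013/60 s.

13013/60 seconds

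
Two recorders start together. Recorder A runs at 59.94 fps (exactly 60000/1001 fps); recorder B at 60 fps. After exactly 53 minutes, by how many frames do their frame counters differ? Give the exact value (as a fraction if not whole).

190800/1001 frames

53 min = 3180 s.
A emits 60000/1001 × 3180 = 190800000/1001 frames; B emits 60 × 3180 = 190800.
Difference = 190800/1001 frames (≈ 190.6094); B is ahead of A.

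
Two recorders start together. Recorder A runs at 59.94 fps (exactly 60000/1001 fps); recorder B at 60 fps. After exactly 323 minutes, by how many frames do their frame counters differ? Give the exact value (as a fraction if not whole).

323 min = 19380 s.
A emits 60000/1001 × 19380 = 1162800000/1001 frames; B emits 60 × 19380 = 1162800.
Difference = 1162800/1001 frames (≈ 1161.6384); B is ahead of A.

1162800/1001 frames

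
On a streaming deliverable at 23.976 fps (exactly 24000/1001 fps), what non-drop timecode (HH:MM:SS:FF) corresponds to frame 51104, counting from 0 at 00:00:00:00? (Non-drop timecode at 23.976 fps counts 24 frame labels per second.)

00:35:29:08

51104 ÷ 24 = 2129 full seconds, remainder 8 frames.
2129 s = 0 h 35 min 29 s.
Timecode: 00:35:29:08.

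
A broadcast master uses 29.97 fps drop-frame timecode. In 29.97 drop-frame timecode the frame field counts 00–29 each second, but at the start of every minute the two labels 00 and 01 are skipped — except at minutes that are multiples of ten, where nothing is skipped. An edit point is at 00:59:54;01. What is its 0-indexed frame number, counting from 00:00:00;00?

As if non-drop at 30 labels/s: (0 × 3600 + 59 × 60 + 54) × 30 + 1 = 107821.
Minute boundaries passed: 59; those not divisible by 10: 59 − 5 = 54; dropped labels = 2 × 54 = 108.
Actual frame index = 107821 − 108 = 107713.

107713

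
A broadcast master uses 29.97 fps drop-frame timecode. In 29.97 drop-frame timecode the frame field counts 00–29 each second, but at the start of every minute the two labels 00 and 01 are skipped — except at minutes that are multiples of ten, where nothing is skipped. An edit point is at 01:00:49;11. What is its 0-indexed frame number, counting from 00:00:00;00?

109373

Complete 10-minute blocks: 6, each 17982 frames → 107892.
Remaining 0 whole minutes in the current block: 0 frames.
Within the current minute: 49 × 30 + 11 = 1481. Total = 107892 + 0 + 1481 = 109373.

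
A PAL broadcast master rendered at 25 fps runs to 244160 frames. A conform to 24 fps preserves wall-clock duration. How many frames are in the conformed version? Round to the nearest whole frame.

Frames at target rate = 244160 × (24) / (25) = 1171968/5 ≈ 234393.600.
Nearest whole frame: 234394.

234394 frames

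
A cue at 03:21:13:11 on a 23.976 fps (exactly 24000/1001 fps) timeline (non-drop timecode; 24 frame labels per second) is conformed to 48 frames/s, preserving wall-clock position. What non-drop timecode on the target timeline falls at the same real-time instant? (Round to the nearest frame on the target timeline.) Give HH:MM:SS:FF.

03:21:25:26

Source frame index: (3×3600 + 21×60 + 13) × 24 + 11 = 289763.
Real time: 289763 / (24000/1001) = 290052763/24000 s.
Target frame: (290052763/24000) × (48) = 290052763/500 ≈ 580105.526 → 580106.
At 48 labels/s: frame 580106 → 03:21:25:26.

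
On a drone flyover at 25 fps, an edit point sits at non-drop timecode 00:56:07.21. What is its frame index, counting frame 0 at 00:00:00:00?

84196

Total seconds to the label: (0 × 3600 + 56 × 60 + 7) = 3367.
Frame index = 3367 × 25 + 21 = 84196.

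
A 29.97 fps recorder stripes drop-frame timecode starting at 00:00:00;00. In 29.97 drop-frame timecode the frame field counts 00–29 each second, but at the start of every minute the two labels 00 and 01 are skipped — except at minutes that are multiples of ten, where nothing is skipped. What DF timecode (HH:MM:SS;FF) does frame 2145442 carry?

Ten DF minutes hold 17982 frames, so frame 2145442 lies in block 119 (frames 2139858–2157839) with 5584 frames into that block.
The block's first minute is 1800 frames and the rest 1798 each; 5584 frames reaches minute 3, so 119 × 18 + 3 × 2 = 2148 labels have been skipped so far.
Adding those back, label number 2145442 + 2148 = 2147590 at 30 labels/s is 71586 s + 10 f = 19 h 53 min 6 s frame 10, i.e. 19:53:06;10.

19:53:06;10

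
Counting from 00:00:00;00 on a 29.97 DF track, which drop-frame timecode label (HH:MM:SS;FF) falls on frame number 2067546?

19:09:47;06

Each 10-minute DF block holds 10 × 60 × 30 − 9 × 2 = 17982 frames. 2067546 ÷ 17982 → 114 full blocks, remainder 17598.
Within the partial block the first minute is 1800 frames and each further minute 1798, so 9 further minute boundaries passed. Total skipped labels = 18 × 114 + 2 × 9 = 2070.
Non-drop label index = 2067546 + 2070 = 2069616; at 30 labels/s that is 19:09:47:06, i.e. DF 19:09:47;06.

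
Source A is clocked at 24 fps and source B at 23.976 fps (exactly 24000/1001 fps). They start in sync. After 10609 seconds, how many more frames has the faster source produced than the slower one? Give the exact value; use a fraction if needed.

254616/1001 frames

A emits 24 × 10609 = 254616 frames; B emits 24000/1001 × 10609 = 254616000/1001.
Difference = 254616/1001 frames (≈ 254.3616); B is behind A.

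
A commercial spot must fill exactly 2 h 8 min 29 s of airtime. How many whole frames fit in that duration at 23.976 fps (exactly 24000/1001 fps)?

2 h 8 min 29 s = 7709 s.
Frames = 7709 × 24000/1001 = 14232000/77 ≈ 184831.1688.
Complete frames: 184831.

184831 frames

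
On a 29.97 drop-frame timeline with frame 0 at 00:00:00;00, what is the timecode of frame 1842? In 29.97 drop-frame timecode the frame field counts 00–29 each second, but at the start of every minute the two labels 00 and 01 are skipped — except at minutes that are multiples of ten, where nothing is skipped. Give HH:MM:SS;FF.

00:01:01;14

Ten DF minutes hold 17982 frames, so frame 1842 lies in block 0 (frames 0–17981) with 1842 frames into that block.
The block's first minute is 1800 frames and the rest 1798 each; 1842 frames reaches minute 1, so 0 × 18 + 1 × 2 = 2 labels have been skipped so far.
Adding those back, label number 1842 + 2 = 1844 at 30 labels/s is 61 s + 14 f = 0 h 1 min 1 s frame 14, i.e. 00:01:01;14.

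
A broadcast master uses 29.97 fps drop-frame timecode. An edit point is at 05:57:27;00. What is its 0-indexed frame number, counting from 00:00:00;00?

642766

As if non-drop at 30 labels/s: (5 × 3600 + 57 × 60 + 27) × 30 + 0 = 643410.
Minute boundaries passed: 357; those not divisible by 10: 357 − 35 = 322; dropped labels = 2 × 322 = 644.
Actual frame index = 643410 − 644 = 642766.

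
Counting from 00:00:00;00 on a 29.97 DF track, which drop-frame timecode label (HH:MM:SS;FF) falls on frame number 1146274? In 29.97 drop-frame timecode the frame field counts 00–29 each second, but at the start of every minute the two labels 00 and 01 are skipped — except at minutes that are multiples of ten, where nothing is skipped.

10:37:27;12

Ten DF minutes hold 17982 frames, so frame 1146274 lies in block 63 (frames 1132866–1150847) with 13408 frames into that block.
The block's first minute is 1800 frames and the rest 1798 each; 13408 frames reaches minute 7, so 63 × 18 + 7 × 2 = 1148 labels have been skipped so far.
Adding those back, label number 1146274 + 1148 = 1147422 at 30 labels/s is 38247 s + 12 f = 10 h 37 min 27 s frame 12, i.e. 10:37:27;12.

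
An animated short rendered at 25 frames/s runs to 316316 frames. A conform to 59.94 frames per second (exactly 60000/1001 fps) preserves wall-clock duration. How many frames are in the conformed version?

Target frames = source frames × (target rate / source rate) = 316316 × (60000/1001)/(25) = 316316 × 2400/1001 = 758400.

758400 frames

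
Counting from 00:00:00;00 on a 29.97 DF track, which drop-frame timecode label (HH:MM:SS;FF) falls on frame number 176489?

01:38:08;27

Ten DF minutes hold 17982 frames, so frame 176489 lies in block 9 (frames 161838–179819) with 14651 frames into that block.
The block's first minute is 1800 frames and the rest 1798 each; 14651 frames reaches minute 8, so 9 × 18 + 8 × 2 = 178 labels have been skipped so far.
Adding those back, label number 176489 + 178 = 176667 at 30 labels/s is 5888 s + 27 f = 1 h 38 min 8 s frame 27, i.e. 01:38:08;27.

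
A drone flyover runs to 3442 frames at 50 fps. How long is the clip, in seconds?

68.84 seconds

Running time = 3442 / (50) = 68.84 s.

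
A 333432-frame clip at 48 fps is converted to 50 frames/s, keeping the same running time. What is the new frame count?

347325 frames

Target frames = source frames × (target rate / source rate) = 333432 × (50)/(48) = 333432 × 25/24 = 347325.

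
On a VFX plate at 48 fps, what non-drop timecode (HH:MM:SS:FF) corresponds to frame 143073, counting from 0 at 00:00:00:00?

143073 ÷ 48 = 2980 full seconds, remainder 33 frames.
2980 s = 0 h 49 min 40 s.
Timecode: 00:49:40:33.

00:49:40:33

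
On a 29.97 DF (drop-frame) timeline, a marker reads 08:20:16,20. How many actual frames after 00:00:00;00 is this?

899600

As if non-drop at 30 labels/s: (8 × 3600 + 20 × 60 + 16) × 30 + 20 = 900500.
Minute boundaries passed: 500; those not divisible by 10: 500 − 50 = 450; dropped labels = 2 × 450 = 900.
Actual frame index = 900500 − 900 = 899600.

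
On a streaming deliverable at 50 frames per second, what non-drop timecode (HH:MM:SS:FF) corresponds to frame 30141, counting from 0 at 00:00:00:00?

30141 ÷ 50 = 602 full seconds, remainder 41 frames.
602 s = 0 h 10 min 2 s.
Timecode: 00:10:02:41.

00:10:02:41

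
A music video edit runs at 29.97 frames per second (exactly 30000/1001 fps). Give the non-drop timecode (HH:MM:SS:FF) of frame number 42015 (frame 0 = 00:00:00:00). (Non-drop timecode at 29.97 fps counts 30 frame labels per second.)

00:23:20:15

42015 ÷ 30 = 1400 full seconds, remainder 15 frames.
1400 s = 0 h 23 min 20 s.
Timecode: 00:23:20:15.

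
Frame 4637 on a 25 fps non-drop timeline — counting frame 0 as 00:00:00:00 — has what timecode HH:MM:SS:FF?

00:03:05:12

4637 ÷ 25 = 185 full seconds, remainder 12 frames.
185 s = 0 h 3 min 5 s.
Timecode: 00:03:05:12.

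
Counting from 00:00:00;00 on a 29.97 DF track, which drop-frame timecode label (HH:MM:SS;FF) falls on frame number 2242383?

20:47:00;29

Ten DF minutes hold 17982 frames, so frame 2242383 lies in block 124 (frames 2229768–2247749) with 12615 frames into that block.
The block's first minute is 1800 frames and the rest 1798 each; 12615 frames reaches minute 7, so 124 × 18 + 7 × 2 = 2246 labels have been skipped so far.
Adding those back, label number 2242383 + 2246 = 2244629 at 30 labels/s is 74820 s + 29 f = 20 h 47 min 0 s frame 29, i.e. 20:47:00;29.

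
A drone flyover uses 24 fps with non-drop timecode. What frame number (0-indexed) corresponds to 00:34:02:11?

frame 49019

Total seconds to the label: (0 × 3600 + 34 × 60 + 2) = 2042.
Frame index = 2042 × 24 + 11 = 49019.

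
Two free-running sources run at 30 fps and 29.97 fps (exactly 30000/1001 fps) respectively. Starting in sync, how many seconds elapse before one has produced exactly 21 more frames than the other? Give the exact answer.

700.7 seconds

The gap grows by |30000/1001 − 30| = 30/1001 frames per second.
Time for a 21-frame gap: 21 ÷ (30/1001) = 700.7 s.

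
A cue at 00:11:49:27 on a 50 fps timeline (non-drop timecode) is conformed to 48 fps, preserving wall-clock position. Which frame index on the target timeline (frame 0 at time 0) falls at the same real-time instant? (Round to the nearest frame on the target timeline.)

frame 34058

Source frame index: (0×3600 + 11×60 + 49) × 50 + 27 = 35477.
Real time: 35477 / (50) = 35477/50 s.
Target frame: (35477/50) × (48) = 851448/25 ≈ 34057.920 → 34058.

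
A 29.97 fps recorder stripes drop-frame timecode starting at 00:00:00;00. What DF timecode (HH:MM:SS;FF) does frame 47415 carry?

Each 10-minute DF block holds 10 × 60 × 30 − 9 × 2 = 17982 frames. 47415 ÷ 17982 → 2 full blocks, remainder 11451.
Within the partial block the first minute is 1800 frames and each further minute 1798, so 6 further minute boundaries passed. Total skipped labels = 18 × 2 + 2 × 6 = 48.
Non-drop label index = 47415 + 48 = 47463; at 30 labels/s that is 00:26:22:03, i.e. DF 00:26:22;03.

00:26:22;03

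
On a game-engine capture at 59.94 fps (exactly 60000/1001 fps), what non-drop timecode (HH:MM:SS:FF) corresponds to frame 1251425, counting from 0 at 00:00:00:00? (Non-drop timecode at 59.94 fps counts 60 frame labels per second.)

05:47:37:05

1251425 ÷ 60 = 20857 full seconds, remainder 5 frames.
20857 s = 5 h 47 min 37 s.
Timecode: 05:47:37:05.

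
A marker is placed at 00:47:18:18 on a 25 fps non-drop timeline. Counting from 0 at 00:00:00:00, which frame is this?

Total seconds to the label: (0 × 3600 + 47 × 60 + 18) = 2838.
Frame index = 2838 × 25 + 18 = 70968.

70968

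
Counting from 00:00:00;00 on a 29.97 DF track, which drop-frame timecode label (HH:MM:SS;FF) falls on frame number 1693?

00:00:56;13

Each 10-minute DF block holds 10 × 60 × 30 − 9 × 2 = 17982 frames. 1693 ÷ 17982 → 0 full blocks, remainder 1693.
Within the partial block the first minute is 1800 frames and each further minute 1798, so 0 further minute boundaries passed. Total skipped labels = 18 × 0 + 2 × 0 = 0.
Non-drop label index = 1693 + 0 = 1693; at 30 labels/s that is 00:00:56:13, i.e. DF 00:00:56;13.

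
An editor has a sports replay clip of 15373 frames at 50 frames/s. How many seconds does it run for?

Running time = 15373 / (50) = 307.46 s.

307.46 seconds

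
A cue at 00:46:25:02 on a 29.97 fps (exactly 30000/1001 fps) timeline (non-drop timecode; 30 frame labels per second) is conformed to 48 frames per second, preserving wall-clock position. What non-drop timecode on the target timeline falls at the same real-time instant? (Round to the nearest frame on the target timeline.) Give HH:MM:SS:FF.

00:46:27:41

Source frame index: (0×3600 + 46×60 + 25) × 30 + 2 = 83552.
Real time: 83552 / (30000/1001) = 5227222/1875 s.
Target frame: (5227222/1875) × (48) = 83635552/625 ≈ 133816.883 → 133817.
At 48 labels/s: frame 133817 → 00:46:27:41.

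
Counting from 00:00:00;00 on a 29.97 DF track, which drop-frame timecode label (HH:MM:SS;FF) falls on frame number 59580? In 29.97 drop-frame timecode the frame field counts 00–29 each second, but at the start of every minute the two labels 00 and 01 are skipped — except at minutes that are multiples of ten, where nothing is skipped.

Ten DF minutes hold 17982 frames, so frame 59580 lies in block 3 (frames 53946–71927) with 5634 frames into that block.
The block's first minute is 1800 frames and the rest 1798 each; 5634 frames reaches minute 3, so 3 × 18 + 3 × 2 = 60 labels have been skipped so far.
Adding those back, label number 59580 + 60 = 59640 at 30 labels/s is 1988 s + 0 f = 0 h 33 min 8 s frame 0, i.e. 00:33:08;00.

00:33:08;00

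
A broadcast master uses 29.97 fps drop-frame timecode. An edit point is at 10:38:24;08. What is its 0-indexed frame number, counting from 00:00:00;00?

Complete 10-minute blocks: 63, each 17982 frames → 1132866.
Remaining 8 whole minutes in the current block: 1800 + 7 × 1798 = 14386 frames.
Within the current minute: 24 × 30 + 8 − 2 = 726 (labels ;00/;01 skipped at this minute). Total = 1132866 + 14386 + 726 = 1147978.

1147978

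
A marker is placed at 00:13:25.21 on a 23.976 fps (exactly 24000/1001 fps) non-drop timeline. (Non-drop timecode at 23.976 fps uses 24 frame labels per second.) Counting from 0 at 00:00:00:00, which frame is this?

19341

Total seconds to the label: (0 × 3600 + 13 × 60 + 25) = 805.
Frame index = 805 × 24 + 21 = 19341.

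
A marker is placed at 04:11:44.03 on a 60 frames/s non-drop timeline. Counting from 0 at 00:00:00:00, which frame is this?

frame 906243

Total seconds to the label: (4 × 3600 + 11 × 60 + 44) = 15104.
Frame index = 15104 × 60 + 3 = 906243.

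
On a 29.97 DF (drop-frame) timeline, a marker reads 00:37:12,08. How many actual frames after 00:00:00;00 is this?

Complete 10-minute blocks: 3, each 17982 frames → 53946.
Remaining 7 whole minutes in the current block: 1800 + 6 × 1798 = 12588 frames.
Within the current minute: 12 × 30 + 8 − 2 = 366 (labels ;00/;01 skipped at this minute). Total = 53946 + 12588 + 366 = 66900.

66900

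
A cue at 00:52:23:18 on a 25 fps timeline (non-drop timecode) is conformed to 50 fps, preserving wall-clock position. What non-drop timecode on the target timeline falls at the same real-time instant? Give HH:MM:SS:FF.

Source frame index: (0×3600 + 52×60 + 23) × 25 + 18 = 78593.
Real time: 78593 / (25) = 78593/25 s.
Target frame: (78593/25) × (50) = 157186.
At 50 labels/s: frame 157186 → 00:52:23:36.

00:52:23:36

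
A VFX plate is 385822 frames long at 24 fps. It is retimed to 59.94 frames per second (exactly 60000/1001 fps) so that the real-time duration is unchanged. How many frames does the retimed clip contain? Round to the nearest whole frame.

Frames at target rate = 385822 × (60000/1001) / (24) = 964555000/1001 ≈ 963591.409.
Nearest whole frame: 963591.

963591 frames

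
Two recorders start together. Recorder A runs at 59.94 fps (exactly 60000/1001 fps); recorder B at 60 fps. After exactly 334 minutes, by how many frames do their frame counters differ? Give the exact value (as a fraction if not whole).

334 min = 20040 s.
A emits 60000/1001 × 20040 = 1202400000/1001 frames; B emits 60 × 20040 = 1202400.
Difference = 1202400/1001 frames (≈ 1201.1988); B is ahead of A.

1202400/1001 frames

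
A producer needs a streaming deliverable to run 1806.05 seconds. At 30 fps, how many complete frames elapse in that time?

54181 frames

Frames = 1806.05 × 30 = 108363/2 ≈ 54181.5000.
Complete frames: 54181.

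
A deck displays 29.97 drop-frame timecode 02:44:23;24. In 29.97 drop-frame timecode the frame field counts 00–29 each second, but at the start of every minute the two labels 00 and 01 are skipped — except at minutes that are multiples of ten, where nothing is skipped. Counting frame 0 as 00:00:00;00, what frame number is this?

295618

As if non-drop at 30 labels/s: (2 × 3600 + 44 × 60 + 23) × 30 + 24 = 295914.
Minute boundaries passed: 164; those not divisible by 10: 164 − 16 = 148; dropped labels = 2 × 148 = 296.
Actual frame index = 295914 − 296 = 295618.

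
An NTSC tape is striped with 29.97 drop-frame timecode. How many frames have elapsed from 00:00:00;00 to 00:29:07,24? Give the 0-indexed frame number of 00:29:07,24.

Complete 10-minute blocks: 2, each 17982 frames → 35964.
Remaining 9 whole minutes in the current block: 1800 + 8 × 1798 = 16184 frames.
Within the current minute: 7 × 30 + 24 − 2 = 232 (labels ;00/;01 skipped at this minute). Total = 35964 + 16184 + 232 = 52380.

52380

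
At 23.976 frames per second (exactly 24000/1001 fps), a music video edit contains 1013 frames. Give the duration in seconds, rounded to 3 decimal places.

Running time = 1013 × 1001/24000 = 1014013/24000 s ≈ 42.251 s.

42.251 seconds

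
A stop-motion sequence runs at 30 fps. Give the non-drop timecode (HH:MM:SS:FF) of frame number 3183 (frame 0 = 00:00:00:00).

3183 ÷ 30 = 106 full seconds, remainder 3 frames.
106 s = 0 h 1 min 46 s.
Timecode: 00:01:46:03.

00:01:46:03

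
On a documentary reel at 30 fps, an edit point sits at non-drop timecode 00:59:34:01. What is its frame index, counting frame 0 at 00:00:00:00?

107221

Total seconds to the label: (0 × 3600 + 59 × 60 + 34) = 3574.
Frame index = 3574 × 30 + 1 = 107221.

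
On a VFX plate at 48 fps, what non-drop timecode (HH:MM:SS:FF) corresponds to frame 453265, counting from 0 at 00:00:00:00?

453265 ÷ 48 = 9443 full seconds, remainder 1 frame.
9443 s = 2 h 37 min 23 s.
Timecode: 02:37:23:01.

02:37:23:01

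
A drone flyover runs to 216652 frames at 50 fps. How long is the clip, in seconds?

Running time = 216652 / (50) = 4333.04 s.

4333.04 seconds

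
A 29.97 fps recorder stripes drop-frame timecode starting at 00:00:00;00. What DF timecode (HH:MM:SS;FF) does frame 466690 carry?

Each 10-minute DF block holds 10 × 60 × 30 − 9 × 2 = 17982 frames. 466690 ÷ 17982 → 25 full blocks, remainder 17140.
Within the partial block the first minute is 1800 frames and each further minute 1798, so 9 further minute boundaries passed. Total skipped labels = 18 × 25 + 2 × 9 = 468.
Non-drop label index = 466690 + 468 = 467158; at 30 labels/s that is 04:19:31:28, i.e. DF 04:19:31;28.

04:19:31;28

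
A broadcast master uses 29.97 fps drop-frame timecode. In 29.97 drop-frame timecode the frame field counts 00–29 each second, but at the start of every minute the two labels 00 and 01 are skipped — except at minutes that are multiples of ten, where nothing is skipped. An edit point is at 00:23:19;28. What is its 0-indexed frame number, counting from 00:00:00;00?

Complete 10-minute blocks: 2, each 17982 frames → 35964.
Remaining 3 whole minutes in the current block: 1800 + 2 × 1798 = 5396 frames.
Within the current minute: 19 × 30 + 28 − 2 = 596 (labels ;00/;01 skipped at this minute). Total = 35964 + 5396 + 596 = 41956.

41956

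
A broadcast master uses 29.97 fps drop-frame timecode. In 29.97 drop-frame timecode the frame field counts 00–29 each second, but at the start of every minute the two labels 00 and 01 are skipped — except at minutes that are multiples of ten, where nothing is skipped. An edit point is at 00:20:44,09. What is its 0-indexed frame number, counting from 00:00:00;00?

37293

Complete 10-minute blocks: 2, each 17982 frames → 35964.
Remaining 0 whole minutes in the current block: 0 frames.
Within the current minute: 44 × 30 + 9 = 1329. Total = 35964 + 0 + 1329 = 37293.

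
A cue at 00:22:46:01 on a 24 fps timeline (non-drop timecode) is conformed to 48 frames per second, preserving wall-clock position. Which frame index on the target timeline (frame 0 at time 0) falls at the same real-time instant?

frame 65570

Source frame index: (0×3600 + 22×60 + 46) × 24 + 1 = 32785.
Real time: 32785 / (24) = 32785/24 s.
Target frame: (32785/24) × (48) = 65570.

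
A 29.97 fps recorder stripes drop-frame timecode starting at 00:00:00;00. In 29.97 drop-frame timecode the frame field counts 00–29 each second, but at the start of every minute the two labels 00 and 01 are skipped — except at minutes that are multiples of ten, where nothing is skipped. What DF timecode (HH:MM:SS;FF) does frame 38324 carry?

00:21:18;22

Each 10-minute DF block holds 10 × 60 × 30 − 9 × 2 = 17982 frames. 38324 ÷ 17982 → 2 full blocks, remainder 2360.
Within the partial block the first minute is 1800 frames and each further minute 1798, so 1 further minute boundary passed. Total skipped labels = 18 × 2 + 2 × 1 = 38.
Non-drop label index = 38324 + 38 = 38362; at 30 labels/s that is 00:21:18:22, i.e. DF 00:21:18;22.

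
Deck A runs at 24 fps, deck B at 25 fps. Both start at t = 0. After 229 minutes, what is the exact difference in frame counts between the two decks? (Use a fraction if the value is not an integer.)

13740 frames

229 min = 13740 s.
A emits 24 × 13740 = 329760 frames; B emits 25 × 13740 = 343500.
Difference = 13740 frames; B is ahead of A.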